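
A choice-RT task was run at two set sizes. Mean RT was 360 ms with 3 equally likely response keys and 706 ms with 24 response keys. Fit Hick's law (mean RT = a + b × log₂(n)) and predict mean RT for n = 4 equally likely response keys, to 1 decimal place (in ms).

407.9 ms

Fit slope and intercept:
  b = (706 − 360) / (log₂ 24 − log₂ 3) = 346 / (4.5850 − 1.5850) = 115.333 ms/bit
  a = 360 − 115.333 × 1.5850 = 177.201 ms
Then RT(4) = 177.201 + 115.333 × log₂ 4 = 177.201 + 115.333 × 2 ≈ 407.868 ms.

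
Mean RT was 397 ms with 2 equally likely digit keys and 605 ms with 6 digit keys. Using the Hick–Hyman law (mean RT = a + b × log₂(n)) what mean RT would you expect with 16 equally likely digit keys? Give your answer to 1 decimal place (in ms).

790.7 ms

RT is linear in log₂ n, so two points fix the line:
  b = (605 − 397) / (log₂ 6 − log₂ 2) = 208 / (2.5850 − 1) = 131.233 ms/bit
  a = 397 − 131.233 × 1 = 265.767 ms
Then RT(16) = 265.767 + 131.233 × log₂ 16 = 265.767 + 131.233 × 4 ≈ 790.700 ms.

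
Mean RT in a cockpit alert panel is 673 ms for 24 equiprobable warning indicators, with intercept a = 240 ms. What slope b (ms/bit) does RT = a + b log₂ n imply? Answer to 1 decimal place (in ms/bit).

24 alternatives carry log₂ 24 = 4.5850 bits; the choice cost is 673 − 240 = 433 ms, so b = 433/4.5850 = 94.439 ms/bit.

94.4 ms/bit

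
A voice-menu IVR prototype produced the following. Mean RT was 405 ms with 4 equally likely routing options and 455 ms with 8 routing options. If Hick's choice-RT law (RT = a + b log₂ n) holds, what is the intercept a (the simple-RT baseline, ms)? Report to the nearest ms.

Slope: b = (455 − 405) / (log₂ 8 − log₂ 4) = 50/1.0000 = 50 ms/bit.
Intercept: a = 405 − 50·log₂(4) = 305.000 ms.

305 ms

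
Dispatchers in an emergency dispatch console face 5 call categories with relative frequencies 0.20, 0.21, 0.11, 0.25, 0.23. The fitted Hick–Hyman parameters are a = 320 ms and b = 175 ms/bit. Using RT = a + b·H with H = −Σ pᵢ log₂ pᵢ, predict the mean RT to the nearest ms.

718 ms

H = 0.20·log₂(1/0.20) + 0.21·log₂(1/0.21) + 0.11·log₂(1/0.11) + 0.25·log₂(1/0.25) + 0.23·log₂(1/0.23) = 2.2752 bits.
RT = 320 + 175 × 2.2752 = 718.15 ms.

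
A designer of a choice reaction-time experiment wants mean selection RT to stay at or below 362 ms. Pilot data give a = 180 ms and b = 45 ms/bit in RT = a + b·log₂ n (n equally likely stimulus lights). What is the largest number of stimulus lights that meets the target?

Set 180 + 45·log₂ n ≤ 362 → log₂ n ≤ (362 − 180)/45 = 4.0444.
So n ≤ 2^4.0444 = 16.501; the largest integer n is 16.

16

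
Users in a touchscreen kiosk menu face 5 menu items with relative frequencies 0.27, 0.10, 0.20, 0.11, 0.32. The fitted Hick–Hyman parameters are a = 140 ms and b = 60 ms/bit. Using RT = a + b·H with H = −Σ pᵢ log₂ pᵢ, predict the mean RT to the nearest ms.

271 ms

H = 0.27·log₂(1/0.27) + 0.10·log₂(1/0.10) + 0.20·log₂(1/0.20) + 0.11·log₂(1/0.11) + 0.32·log₂(1/0.32) = 2.1829 bits.
RT = 140 + 60 × 2.1829 = 270.98 ms.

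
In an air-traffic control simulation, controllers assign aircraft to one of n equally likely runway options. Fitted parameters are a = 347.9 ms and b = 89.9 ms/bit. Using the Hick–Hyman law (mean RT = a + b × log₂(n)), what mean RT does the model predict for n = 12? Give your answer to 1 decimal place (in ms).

670.2 ms

log₂(12) = 3.5850 bits, so RT = 347.9 + 89.9 × 3.5850 ≈ 670.188 ms.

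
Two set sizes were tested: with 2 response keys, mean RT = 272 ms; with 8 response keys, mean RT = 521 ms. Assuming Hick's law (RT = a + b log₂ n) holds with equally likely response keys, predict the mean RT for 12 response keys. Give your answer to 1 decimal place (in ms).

593.8 ms

RT is linear in log₂ n, so two points fix the line:
  b = (521 − 272) / (log₂ 8 − log₂ 2) = 249 / (3 − 1) = 124.500 ms/bit
  a = 272 − 124.500 × 1 = 147.500 ms
Then RT(12) = 147.500 + 124.500 × log₂ 12 = 147.500 + 124.500 × 3.5850 ≈ 593.828 ms.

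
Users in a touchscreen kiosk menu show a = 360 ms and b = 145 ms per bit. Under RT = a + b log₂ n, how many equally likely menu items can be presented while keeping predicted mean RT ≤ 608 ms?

Information budget: (608 − 360)/145 = 1.7103 bits, so n ≤ 2^1.7103 = 3.272 → at most 3.

3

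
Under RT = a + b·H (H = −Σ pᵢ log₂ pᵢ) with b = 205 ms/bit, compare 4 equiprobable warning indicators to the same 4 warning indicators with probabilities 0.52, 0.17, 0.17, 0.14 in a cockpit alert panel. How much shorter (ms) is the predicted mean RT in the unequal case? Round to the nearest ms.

The RT saving is b·ΔH. Equiprobable H₀ = log₂(4) = 2.0000 bits; with the given probabilities H = 1.7569 bits.
b·(H₀ − H) = 205 × (2.0000 − 1.7569) = 49.84 ms.

50 ms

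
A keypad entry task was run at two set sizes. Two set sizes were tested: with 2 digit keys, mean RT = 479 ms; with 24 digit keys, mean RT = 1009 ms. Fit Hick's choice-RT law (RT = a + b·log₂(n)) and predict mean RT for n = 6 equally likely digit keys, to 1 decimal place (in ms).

713.3 ms

Fit slope and intercept:
  b = (1009 − 479) / (log₂ 24 − log₂ 2) = 530 / (4.5850 − 1) = 147.840 ms/bit
  a = 479 − 147.840 × 1 = 331.160 ms
Then RT(6) = 331.160 + 147.840 × log₂ 6 = 331.160 + 147.840 × 2.5850 ≈ 713.320 ms.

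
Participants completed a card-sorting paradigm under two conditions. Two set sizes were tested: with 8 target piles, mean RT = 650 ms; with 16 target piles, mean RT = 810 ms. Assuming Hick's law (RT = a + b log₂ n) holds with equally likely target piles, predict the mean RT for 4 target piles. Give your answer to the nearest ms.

Fit slope and intercept:
  b = (810 − 650) / (log₂ 16 − log₂ 8) = 160 / (4 − 3) = 160 ms/bit
  a = 650 − 160 × 3 = 170 ms
Then RT(4) = 170 + 160 × log₂ 4 = 170 + 160 × 2 ≈ 490.000 ms.

490 ms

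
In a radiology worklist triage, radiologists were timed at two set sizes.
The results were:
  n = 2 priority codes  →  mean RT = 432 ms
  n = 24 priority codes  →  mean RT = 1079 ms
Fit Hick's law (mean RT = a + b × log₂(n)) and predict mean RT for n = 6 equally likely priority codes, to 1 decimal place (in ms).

718.0 ms

With log₂ n on the abscissa the relation is linear; from the two conditions:
  b = (1079 − 432) / (log₂ 24 − log₂ 2) = 647 / (4.5850 − 1) = 180.476 ms/bit
  a = 432 − 180.476 × 1 = 251.524 ms
Then RT(6) = 251.524 + 180.476 × log₂ 6 = 251.524 + 180.476 × 2.5850 ≈ 718.048 ms.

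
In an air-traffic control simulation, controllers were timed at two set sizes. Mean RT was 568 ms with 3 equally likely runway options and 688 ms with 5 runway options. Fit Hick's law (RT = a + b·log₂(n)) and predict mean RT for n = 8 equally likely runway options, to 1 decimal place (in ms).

798.4 ms

With log₂ n on the abscissa the relation is linear; from the two conditions:
  b = (688 − 568) / (log₂ 5 − log₂ 3) = 120 / (2.3219 − 1.5850) = 162.830 ms/bit
  a = 568 − 162.830 × 1.5850 = 309.921 ms
Then RT(8) = 309.921 + 162.830 × log₂ 8 = 309.921 + 162.830 × 3 ≈ 798.410 ms.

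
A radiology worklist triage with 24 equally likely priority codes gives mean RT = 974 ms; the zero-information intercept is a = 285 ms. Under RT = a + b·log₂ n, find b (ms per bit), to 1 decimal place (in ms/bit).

24 alternatives carry log₂ 24 = 4.5850 bits; the choice cost is 974 − 285 = 689 ms, so b = 689/4.5850 = 150.274 ms/bit.

150.3 ms/bit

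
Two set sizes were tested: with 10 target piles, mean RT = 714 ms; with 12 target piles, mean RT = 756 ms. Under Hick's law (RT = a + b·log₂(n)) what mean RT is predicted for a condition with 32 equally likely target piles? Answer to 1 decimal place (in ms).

981.9 ms

Solve the two-equation system in a and b:
  b = (756 − 714) / (log₂ 12 − log₂ 10) = 42 / (3.5850 − 3.3219) = 159.675 ms/bit
  a = 714 − 159.675 × 3.3219 = 183.571 ms
Then RT(32) = 183.571 + 159.675 × log₂ 32 = 183.571 + 159.675 × 5 ≈ 981.946 ms.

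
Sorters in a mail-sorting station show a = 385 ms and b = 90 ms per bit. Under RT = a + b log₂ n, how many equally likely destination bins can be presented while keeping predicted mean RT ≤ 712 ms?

Information budget: (712 − 385)/90 = 3.6333 bits, so n ≤ 2^3.6333 = 12.409 → at most 12.

12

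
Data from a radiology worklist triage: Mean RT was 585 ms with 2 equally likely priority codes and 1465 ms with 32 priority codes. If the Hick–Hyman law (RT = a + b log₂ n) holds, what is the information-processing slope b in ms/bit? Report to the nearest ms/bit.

The slope on a log₂ axis is (1465 − 585) / (5 − 1) = 220 ms/bit.

220 ms/bit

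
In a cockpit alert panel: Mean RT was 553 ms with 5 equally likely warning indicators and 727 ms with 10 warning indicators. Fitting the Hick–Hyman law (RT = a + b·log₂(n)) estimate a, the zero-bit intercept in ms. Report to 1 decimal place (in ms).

b = (RT₂ − RT₁)/(log₂ n₂ − log₂ n₁) = (727 − 553)/(3.3219 − 2.3219) = 174.000 ms/bit.
a = RT₁ − b·log₂ n₁ = 553 − 174.000 × 2.3219 = 148.985 ms.

149.0 ms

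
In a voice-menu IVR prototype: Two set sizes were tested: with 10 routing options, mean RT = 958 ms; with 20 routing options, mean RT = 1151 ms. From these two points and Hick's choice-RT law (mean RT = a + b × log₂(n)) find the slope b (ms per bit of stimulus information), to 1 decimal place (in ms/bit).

193.0 ms/bit

b = (RT₂ − RT₁)/(log₂ n₂ − log₂ n₁) = (1151 − 958)/(4.3219 − 3.3219) = 193.000 ms/bit.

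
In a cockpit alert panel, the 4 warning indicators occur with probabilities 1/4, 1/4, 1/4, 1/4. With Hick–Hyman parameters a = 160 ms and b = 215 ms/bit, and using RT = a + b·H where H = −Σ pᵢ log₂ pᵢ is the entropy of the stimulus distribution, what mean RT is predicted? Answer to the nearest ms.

590 ms

Each term −pᵢ log₂ pᵢ: 0.25·2 + 0.25·2 + 0.25·2 + 0.25·2; summed, H = 2.000 bits.
Mean RT = a + bH = 160 + 215·2.000 = 590.00 ms.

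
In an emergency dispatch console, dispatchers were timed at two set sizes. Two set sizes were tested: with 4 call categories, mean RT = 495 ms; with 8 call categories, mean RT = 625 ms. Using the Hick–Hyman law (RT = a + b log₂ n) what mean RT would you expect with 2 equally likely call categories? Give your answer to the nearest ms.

Fit slope and intercept:
  b = (625 − 495) / (log₂ 8 − log₂ 4) = 130 / (3 − 2) = 130 ms/bit
  a = 495 − 130 × 2 = 235 ms
Then RT(2) = 235 + 130 × log₂ 2 = 235 + 130 × 1 ≈ 365.000 ms.

365 ms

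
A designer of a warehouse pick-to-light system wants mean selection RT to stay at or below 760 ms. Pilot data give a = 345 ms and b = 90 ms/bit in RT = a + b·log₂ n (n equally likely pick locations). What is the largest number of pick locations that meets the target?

Information budget: (760 − 345)/90 = 4.6111 bits, so n ≤ 2^4.6111 = 24.439 → at most 24.

24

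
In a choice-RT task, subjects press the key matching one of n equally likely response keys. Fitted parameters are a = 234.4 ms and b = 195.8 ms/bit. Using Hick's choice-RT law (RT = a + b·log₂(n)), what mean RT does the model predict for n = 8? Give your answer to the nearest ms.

822 ms

log₂(8) = 3 bits, so RT = 234.4 + 195.8 × 3 ≈ 821.800 ms.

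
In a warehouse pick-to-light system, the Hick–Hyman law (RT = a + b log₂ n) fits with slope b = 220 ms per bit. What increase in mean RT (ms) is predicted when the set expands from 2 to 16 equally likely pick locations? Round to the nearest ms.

660 ms

ΔRT = (a + b log₂ n₂) − (a + b log₂ n₁) = b·(log₂ n₂ − log₂ n₁).
log₂(16) − log₂(2) = log₂(16/2) = log₂(8) = 3.
ΔRT = 220 × 3.0000 = 660.000 ms.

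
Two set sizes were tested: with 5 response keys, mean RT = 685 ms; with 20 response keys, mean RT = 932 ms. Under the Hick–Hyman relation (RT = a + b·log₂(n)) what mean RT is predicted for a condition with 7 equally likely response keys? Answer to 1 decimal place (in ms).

Solve the two-equation system in a and b:
  b = (932 − 685) / (log₂ 20 − log₂ 5) = 247 / (4.3219 − 2.3219) = 123.500 ms/bit
  a = 685 − 123.500 × 2.3219 = 398.242 ms
Then RT(7) = 398.242 + 123.500 × log₂ 7 = 398.242 + 123.500 × 2.8074 ≈ 744.950 ms.

745.0 ms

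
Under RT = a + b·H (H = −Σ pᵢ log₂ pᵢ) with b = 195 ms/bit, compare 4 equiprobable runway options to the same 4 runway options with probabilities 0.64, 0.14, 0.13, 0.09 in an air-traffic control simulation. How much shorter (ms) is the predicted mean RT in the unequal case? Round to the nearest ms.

The RT saving is b·ΔH. Equiprobable H₀ = log₂(4) = 2.0000 bits; with the given probabilities H = 1.5045 bits.
b·(H₀ − H) = 195 × (2.0000 − 1.5045) = 96.63 ms.

97 ms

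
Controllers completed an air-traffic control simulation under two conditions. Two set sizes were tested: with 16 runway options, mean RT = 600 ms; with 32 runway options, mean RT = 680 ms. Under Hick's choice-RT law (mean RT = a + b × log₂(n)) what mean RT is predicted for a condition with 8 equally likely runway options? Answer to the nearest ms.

520 ms

With log₂ n on the abscissa the relation is linear; from the two conditions:
  b = (680 − 600) / (log₂ 32 − log₂ 16) = 80 / (5 − 4) = 80 ms/bit
  a = 600 − 80 × 4 = 280 ms
Then RT(8) = 280 + 80 × log₂ 8 = 280 + 80 × 3 ≈ 520.000 ms.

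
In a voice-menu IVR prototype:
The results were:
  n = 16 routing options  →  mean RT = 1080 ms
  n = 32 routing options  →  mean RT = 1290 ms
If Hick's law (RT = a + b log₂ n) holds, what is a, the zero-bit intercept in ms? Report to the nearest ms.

240 ms

Slope: b = (1290 − 1080) / (log₂ 32 − log₂ 16) = 210/1.0000 = 210 ms/bit.
a = RT₁ − b·log₂ n₁ = 1080 − 210 × 4 = 240.000 ms.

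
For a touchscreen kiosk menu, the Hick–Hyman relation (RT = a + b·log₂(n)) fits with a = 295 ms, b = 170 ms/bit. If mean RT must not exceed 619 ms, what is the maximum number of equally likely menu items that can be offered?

3

Information budget: (619 − 295)/170 = 1.9059 bits, so n ≤ 2^1.9059 = 3.747 → at most 3.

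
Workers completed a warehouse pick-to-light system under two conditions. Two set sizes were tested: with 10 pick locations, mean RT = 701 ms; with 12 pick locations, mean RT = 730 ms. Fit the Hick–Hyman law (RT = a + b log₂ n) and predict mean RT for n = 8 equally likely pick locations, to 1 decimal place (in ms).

665.5 ms

With log₂ n on the abscissa the relation is linear; from the two conditions:
  b = (730 − 701) / (log₂ 12 − log₂ 10) = 29 / (3.5850 − 3.3219) = 110.252 ms/bit
  a = 701 − 110.252 × 3.3219 = 334.752 ms
Then RT(8) = 334.752 + 110.252 × log₂ 8 = 334.752 + 110.252 × 3 ≈ 665.507 ms.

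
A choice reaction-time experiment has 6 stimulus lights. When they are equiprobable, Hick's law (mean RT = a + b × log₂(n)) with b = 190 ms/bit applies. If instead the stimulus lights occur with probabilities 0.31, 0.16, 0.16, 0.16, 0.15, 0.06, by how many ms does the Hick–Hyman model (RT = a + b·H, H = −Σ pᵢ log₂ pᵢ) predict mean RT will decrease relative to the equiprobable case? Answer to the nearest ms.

26 ms

The RT saving is b·ΔH. Equiprobable H₀ = log₂(6) = 2.5850 bits; with the given probabilities H = 2.4469 bits.
b·(H₀ − H) = 190 × (2.5850 − 2.4469) = 26.23 ms.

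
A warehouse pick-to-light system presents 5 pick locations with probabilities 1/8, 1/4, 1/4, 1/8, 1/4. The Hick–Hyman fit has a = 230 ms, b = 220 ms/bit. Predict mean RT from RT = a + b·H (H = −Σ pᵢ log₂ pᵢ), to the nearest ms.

725 ms

H = −Σ pᵢ log₂ pᵢ = 0.125·3 + 0.25·2 + 0.25·2 + 0.125·3 + 0.25·2 = 2.250 bits.
RT = 230 + 220 × 2.250 = 725.00 ms.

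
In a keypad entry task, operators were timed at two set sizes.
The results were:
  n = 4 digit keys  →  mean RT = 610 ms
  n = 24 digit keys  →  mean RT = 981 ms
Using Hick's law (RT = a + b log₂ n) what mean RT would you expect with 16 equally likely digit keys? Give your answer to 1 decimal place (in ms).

Fit slope and intercept:
  b = (981 − 610) / (log₂ 24 − log₂ 4) = 371 / (4.5850 − 2) = 143.522 ms/bit
  a = 610 − 143.522 × 2 = 322.955 ms
Then RT(16) = 322.955 + 143.522 × log₂ 16 = 322.955 + 143.522 × 4 ≈ 897.045 ms.

897.0 ms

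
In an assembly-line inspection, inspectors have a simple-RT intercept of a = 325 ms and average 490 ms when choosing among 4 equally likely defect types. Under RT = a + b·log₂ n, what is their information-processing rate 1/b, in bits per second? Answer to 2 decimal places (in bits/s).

b = (490 − 325)/log₂ 4 = 165/2 = 82.500 ms per bit = 0.08250 s/bit; the reciprocal is 12.121 bits/s.

12.12 bits/s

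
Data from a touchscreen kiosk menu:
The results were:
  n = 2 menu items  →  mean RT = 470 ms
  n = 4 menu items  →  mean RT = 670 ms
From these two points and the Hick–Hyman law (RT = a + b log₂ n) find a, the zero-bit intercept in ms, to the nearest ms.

Slope: b = (670 − 470) / (log₂ 4 − log₂ 2) = 200/1.0000 = 200 ms/bit.
a = RT₁ − b·log₂ n₁ = 470 − 200 × 1 = 270.000 ms.

270 ms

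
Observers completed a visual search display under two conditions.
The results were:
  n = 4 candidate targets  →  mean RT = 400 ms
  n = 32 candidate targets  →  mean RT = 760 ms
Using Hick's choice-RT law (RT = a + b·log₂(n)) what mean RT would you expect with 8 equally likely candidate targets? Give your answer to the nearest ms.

With log₂ n on the abscissa the relation is linear; from the two conditions:
  b = (760 − 400) / (log₂ 32 − log₂ 4) = 360 / (5 − 2) = 120 ms/bit
  a = 400 − 120 × 2 = 160 ms
Then RT(8) = 160 + 120 × log₂ 8 = 160 + 120 × 3 ≈ 520.000 ms.

520 ms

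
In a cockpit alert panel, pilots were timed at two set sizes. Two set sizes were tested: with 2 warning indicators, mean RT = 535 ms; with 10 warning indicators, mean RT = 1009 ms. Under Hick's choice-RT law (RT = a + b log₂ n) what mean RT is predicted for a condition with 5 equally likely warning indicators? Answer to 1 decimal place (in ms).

804.9 ms

RT is linear in log₂ n, so two points fix the line:
  b = (1009 − 535) / (log₂ 10 − log₂ 2) = 474 / (3.3219 − 1) = 204.141 ms/bit
  a = 535 − 204.141 × 1 = 330.859 ms
Then RT(5) = 330.859 + 204.141 × log₂ 5 = 330.859 + 204.141 × 2.3219 ≈ 804.859 ms.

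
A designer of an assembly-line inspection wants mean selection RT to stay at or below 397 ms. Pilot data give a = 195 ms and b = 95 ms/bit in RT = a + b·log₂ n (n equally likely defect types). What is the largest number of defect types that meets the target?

Set 195 + 95·log₂ n ≤ 397 → log₂ n ≤ (397 − 195)/95 = 2.1263.
So n ≤ 2^2.1263 = 4.366; the largest integer n is 4.

4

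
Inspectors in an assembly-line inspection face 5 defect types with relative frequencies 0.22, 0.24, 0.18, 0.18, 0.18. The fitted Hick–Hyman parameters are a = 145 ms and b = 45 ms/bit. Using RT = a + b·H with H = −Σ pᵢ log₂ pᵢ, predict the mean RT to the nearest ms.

249 ms

Entropy contributions −pᵢ log₂ pᵢ: 0.4806, 0.4941, 0.4453, 0.4453, 0.4453; sum H = 2.3106 bits.
RT = a + bH = 145 + 45·2.3106 = 248.98 ms.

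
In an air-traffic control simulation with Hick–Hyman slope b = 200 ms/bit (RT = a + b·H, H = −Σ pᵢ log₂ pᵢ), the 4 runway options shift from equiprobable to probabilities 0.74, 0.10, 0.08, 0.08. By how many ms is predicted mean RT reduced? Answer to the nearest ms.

The RT saving is b·ΔH. Equiprobable H₀ = log₂(4) = 2.0000 bits; with the given probabilities H = 1.2367 bits.
b·(H₀ − H) = 200 × (2.0000 − 1.2367) = 152.67 ms.

153 ms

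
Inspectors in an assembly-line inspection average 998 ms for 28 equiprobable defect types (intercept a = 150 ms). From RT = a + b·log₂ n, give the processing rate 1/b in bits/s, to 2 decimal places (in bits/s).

b = (998 − 150)/log₂ 28 = 848/4.8074 = 176.396 ms per bit = 0.17640 s/bit; the reciprocal is 5.669 bits/s.

5.67 bits/s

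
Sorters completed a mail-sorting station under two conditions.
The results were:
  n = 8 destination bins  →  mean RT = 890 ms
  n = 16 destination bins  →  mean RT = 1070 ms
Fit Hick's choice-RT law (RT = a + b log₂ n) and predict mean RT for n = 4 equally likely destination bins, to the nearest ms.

710 ms

RT is linear in log₂ n, so two points fix the line:
  b = (1070 − 890) / (log₂ 16 − log₂ 8) = 180 / (4 − 3) = 180 ms/bit
  a = 890 − 180 × 3 = 350 ms
Then RT(4) = 350 + 180 × log₂ 4 = 350 + 180 × 2 ≈ 710.000 ms.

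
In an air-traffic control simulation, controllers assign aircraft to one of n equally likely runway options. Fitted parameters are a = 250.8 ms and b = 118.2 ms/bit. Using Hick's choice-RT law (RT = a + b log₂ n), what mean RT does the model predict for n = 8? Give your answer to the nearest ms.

605 ms

log₂(8) = 3 bits, so RT = 250.8 + 118.2 × 3 ≈ 605.400 ms.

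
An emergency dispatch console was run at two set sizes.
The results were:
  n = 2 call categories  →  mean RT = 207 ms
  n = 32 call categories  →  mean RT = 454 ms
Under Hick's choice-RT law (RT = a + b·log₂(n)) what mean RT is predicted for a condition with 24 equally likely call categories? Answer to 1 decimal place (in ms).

428.4 ms

Fit slope and intercept:
  b = (454 − 207) / (log₂ 32 − log₂ 2) = 247 / (5 − 1) = 61.750 ms/bit
  a = 207 − 61.750 × 1 = 145.250 ms
Then RT(24) = 145.250 + 61.750 × log₂ 24 = 145.250 + 61.750 × 4.5850 ≈ 428.371 ms.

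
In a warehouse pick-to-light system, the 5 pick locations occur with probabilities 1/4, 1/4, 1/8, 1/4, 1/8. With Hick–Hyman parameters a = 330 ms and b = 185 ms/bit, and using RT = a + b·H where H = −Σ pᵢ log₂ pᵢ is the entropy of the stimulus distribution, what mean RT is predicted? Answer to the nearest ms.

H = −Σ pᵢ log₂ pᵢ = 0.25·2 + 0.25·2 + 0.125·3 + 0.25·2 + 0.125·3 = 2.250 bits.
RT = 330 + 185 × 2.250 = 746.25 ms.

746 ms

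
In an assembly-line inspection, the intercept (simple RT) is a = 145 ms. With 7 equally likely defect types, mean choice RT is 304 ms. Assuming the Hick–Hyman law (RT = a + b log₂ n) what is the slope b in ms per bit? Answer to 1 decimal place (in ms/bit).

log₂(7) = 2.8074 bits.
b = (RT − a)/log₂ n = (304 − 145) / 2.8074 = 56.637 ms/bit.

56.6 ms/bit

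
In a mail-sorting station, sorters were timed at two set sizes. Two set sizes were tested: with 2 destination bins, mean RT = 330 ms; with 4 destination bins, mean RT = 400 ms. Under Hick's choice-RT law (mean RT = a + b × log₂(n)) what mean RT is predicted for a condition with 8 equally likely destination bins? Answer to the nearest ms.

With log₂ n on the abscissa the relation is linear; from the two conditions:
  b = (400 − 330) / (log₂ 4 − log₂ 2) = 70 / (2 − 1) = 70 ms/bit
  a = 330 − 70 × 1 = 260 ms
Then RT(8) = 260 + 70 × log₂ 8 = 260 + 70 × 3 ≈ 470.000 ms.

470 ms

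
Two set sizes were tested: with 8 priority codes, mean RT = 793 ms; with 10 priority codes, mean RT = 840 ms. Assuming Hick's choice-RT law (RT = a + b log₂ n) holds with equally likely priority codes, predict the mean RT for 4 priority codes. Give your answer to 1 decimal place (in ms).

647.0 ms

With log₂ n on the abscissa the relation is linear; from the two conditions:
  b = (840 − 793) / (log₂ 10 − log₂ 8) = 47 / (3.3219 − 3) = 145.995 ms/bit
  a = 793 − 145.995 × 3 = 355.014 ms
Then RT(4) = 355.014 + 145.995 × log₂ 4 = 355.014 + 145.995 × 2 ≈ 647.005 ms.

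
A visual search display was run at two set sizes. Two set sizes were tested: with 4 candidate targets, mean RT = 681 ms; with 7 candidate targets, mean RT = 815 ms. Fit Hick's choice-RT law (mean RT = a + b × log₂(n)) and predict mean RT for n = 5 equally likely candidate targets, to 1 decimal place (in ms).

With log₂ n on the abscissa the relation is linear; from the two conditions:
  b = (815 − 681) / (log₂ 7 − log₂ 4) = 134 / (2.8074 − 2) = 165.974 ms/bit
  a = 681 − 165.974 × 2 = 349.052 ms
Then RT(5) = 349.052 + 165.974 × log₂ 5 = 349.052 + 165.974 × 2.3219 ≈ 734.432 ms.

734.4 ms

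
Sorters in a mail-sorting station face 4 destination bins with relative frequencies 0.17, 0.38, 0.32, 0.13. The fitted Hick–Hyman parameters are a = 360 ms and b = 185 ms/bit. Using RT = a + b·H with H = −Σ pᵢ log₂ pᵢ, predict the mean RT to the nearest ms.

H = 0.17·log₂(1/0.17) + 0.38·log₂(1/0.38) + 0.32·log₂(1/0.32) + 0.13·log₂(1/0.13) = 1.8737 bits.
RT = 360 + 185 × 1.8737 = 706.64 ms.

707 ms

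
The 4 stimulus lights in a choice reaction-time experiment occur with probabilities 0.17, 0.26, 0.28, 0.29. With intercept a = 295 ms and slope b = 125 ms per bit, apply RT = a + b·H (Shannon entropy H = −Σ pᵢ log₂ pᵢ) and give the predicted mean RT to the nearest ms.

541 ms

H = 0.17·log₂(1/0.17) + 0.26·log₂(1/0.26) + 0.28·log₂(1/0.28) + 0.29·log₂(1/0.29) = 1.9720 bits.
RT = 295 + 125 × 1.9720 = 541.50 ms.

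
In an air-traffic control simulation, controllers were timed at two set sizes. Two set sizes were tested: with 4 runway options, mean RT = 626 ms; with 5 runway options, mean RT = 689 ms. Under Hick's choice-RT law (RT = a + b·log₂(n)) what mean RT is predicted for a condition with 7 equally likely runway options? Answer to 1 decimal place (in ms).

784.0 ms

With log₂ n on the abscissa the relation is linear; from the two conditions:
  b = (689 − 626) / (log₂ 5 − log₂ 4) = 63 / (2.3219 − 2) = 195.696 ms/bit
  a = 626 − 195.696 × 2 = 234.608 ms
Then RT(7) = 234.608 + 195.696 × log₂ 7 = 234.608 + 195.696 × 2.8074 ≈ 783.996 ms.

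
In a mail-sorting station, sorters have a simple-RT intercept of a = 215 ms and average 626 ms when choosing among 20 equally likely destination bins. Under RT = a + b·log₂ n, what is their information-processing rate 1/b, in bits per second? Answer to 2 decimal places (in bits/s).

Choice component = 626 − 215 = 411 ms over log₂(20) = 4.3219 bits.
b = 411 / 4.3219 = 95.096 ms/bit, so 1/b = 10.516 bits/s.

10.52 bits/s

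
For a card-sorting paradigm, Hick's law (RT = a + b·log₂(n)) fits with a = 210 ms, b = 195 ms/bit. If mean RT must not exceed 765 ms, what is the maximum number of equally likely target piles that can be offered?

7

195·log₂ n ≤ 765 − 210 = 555, giving log₂ n ≤ 2.8462 and n ≤ 7.191. The largest whole number is 7.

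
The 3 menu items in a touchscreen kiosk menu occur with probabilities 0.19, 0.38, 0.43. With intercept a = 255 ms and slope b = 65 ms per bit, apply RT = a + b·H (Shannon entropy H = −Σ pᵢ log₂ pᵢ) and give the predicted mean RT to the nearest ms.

Entropy contributions −pᵢ log₂ pᵢ: 0.4552, 0.5305, 0.5236; sum H = 1.5092 bits.
RT = a + bH = 255 + 65·1.5092 = 353.10 ms.

353 ms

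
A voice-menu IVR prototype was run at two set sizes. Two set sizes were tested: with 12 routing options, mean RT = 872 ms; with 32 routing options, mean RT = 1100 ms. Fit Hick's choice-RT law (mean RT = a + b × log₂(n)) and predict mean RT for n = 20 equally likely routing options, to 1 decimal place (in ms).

990.7 ms

Fit slope and intercept:
  b = (1100 − 872) / (log₂ 32 − log₂ 12) = 228 / (5 − 3.5850) = 161.126 ms/bit
  a = 872 − 161.126 × 3.5850 = 294.368 ms
Then RT(20) = 294.368 + 161.126 × log₂ 20 = 294.368 + 161.126 × 4.3219 ≈ 990.745 ms.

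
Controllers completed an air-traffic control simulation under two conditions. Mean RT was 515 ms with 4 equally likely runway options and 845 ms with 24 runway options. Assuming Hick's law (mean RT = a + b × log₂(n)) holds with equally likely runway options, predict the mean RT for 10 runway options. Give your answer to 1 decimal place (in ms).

RT is linear in log₂ n, so two points fix the line:
  b = (845 − 515) / (log₂ 24 − log₂ 4) = 330 / (4.5850 − 2) = 127.661 ms/bit
  a = 515 − 127.661 × 2 = 259.677 ms
Then RT(10) = 259.677 + 127.661 × log₂ 10 = 259.677 + 127.661 × 3.3219 ≈ 683.759 ms.

683.8 ms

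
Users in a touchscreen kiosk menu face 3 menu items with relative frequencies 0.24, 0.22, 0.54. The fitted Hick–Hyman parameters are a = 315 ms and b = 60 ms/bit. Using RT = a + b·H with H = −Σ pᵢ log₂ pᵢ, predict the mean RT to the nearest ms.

Entropy contributions −pᵢ log₂ pᵢ: 0.4941, 0.4806, 0.4800; sum H = 1.4548 bits.
RT = a + bH = 315 + 60·1.4548 = 402.29 ms.

402 ms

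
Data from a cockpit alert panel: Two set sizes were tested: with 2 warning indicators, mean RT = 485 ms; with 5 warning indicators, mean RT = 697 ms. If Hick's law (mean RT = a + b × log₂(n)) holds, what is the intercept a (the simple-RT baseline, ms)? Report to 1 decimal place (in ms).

324.6 ms

Slope: b = (697 − 485) / (log₂ 5 − log₂ 2) = 212/1.3219 = 160.372 ms/bit.
a = RT₁ − b·log₂ n₁ = 485 − 160.372 × 1 = 324.628 ms.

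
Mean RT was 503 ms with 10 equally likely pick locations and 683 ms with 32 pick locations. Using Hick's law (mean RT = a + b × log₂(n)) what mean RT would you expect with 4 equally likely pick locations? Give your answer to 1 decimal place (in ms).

361.2 ms

RT is linear in log₂ n, so two points fix the line:
  b = (683 − 503) / (log₂ 32 − log₂ 10) = 180 / (5 − 3.3219) = 107.266 ms/bit
  a = 503 − 107.266 × 3.3219 = 146.670 ms
Then RT(4) = 146.670 + 107.266 × log₂ 4 = 146.670 + 107.266 × 2 ≈ 361.202 ms.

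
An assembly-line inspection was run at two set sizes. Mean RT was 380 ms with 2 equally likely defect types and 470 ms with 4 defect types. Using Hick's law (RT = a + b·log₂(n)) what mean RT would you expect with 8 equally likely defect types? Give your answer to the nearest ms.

With log₂ n on the abscissa the relation is linear; from the two conditions:
  b = (470 − 380) / (log₂ 4 − log₂ 2) = 90 / (2 − 1) = 90 ms/bit
  a = 380 − 90 × 1 = 290 ms
Then RT(8) = 290 + 90 × log₂ 8 = 290 + 90 × 3 ≈ 560.000 ms.

560 ms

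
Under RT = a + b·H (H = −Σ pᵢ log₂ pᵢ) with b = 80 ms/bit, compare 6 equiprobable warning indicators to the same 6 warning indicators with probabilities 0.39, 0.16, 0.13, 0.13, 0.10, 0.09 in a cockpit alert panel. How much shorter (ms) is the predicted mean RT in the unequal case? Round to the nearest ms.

18 ms

The RT saving is b·ΔH. Equiprobable H₀ = log₂(6) = 2.5850 bits; with the given probabilities H = 2.3629 bits.
b·(H₀ − H) = 80 × (2.5850 − 2.3629) = 17.76 ms.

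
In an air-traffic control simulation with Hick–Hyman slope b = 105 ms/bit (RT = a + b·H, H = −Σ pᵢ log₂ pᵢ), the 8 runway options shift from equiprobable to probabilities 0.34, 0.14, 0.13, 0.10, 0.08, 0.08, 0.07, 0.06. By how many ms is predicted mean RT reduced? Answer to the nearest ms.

28 ms

The RT saving is b·ΔH. Equiprobable H₀ = log₂(8) = 3.0000 bits; with the given probabilities H = 2.7362 bits.
b·(H₀ − H) = 105 × (3.0000 − 2.7362) = 27.70 ms.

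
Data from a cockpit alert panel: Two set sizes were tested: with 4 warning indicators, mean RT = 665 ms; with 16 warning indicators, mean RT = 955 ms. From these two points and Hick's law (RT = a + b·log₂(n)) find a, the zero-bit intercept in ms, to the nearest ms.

b = (RT₂ − RT₁)/(log₂ n₂ − log₂ n₁) = (955 − 665)/(4 − 2) = 145 ms/bit.
a = RT₁ − b·log₂ n₁ = 665 − 145 × 2 = 375.000 ms.

375 ms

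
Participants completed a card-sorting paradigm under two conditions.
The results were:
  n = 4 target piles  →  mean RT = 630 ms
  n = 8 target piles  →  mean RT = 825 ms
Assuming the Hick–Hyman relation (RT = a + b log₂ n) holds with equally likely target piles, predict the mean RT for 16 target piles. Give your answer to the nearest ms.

RT is linear in log₂ n, so two points fix the line:
  b = (825 − 630) / (log₂ 8 − log₂ 4) = 195 / (3 − 2) = 195 ms/bit
  a = 630 − 195 × 2 = 240 ms
Then RT(16) = 240 + 195 × log₂ 16 = 240 + 195 × 4 ≈ 1020.000 ms.

1020 ms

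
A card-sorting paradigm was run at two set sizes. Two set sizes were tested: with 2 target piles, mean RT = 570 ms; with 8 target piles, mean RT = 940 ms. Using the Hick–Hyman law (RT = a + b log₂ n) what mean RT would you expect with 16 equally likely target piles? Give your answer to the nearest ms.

1125 ms

Solve the two-equation system in a and b:
  b = (940 − 570) / (log₂ 8 − log₂ 2) = 370 / (3 − 1) = 185 ms/bit
  a = 570 − 185 × 1 = 385 ms
Then RT(16) = 385 + 185 × log₂ 16 = 385 + 185 × 4 ≈ 1125.000 ms.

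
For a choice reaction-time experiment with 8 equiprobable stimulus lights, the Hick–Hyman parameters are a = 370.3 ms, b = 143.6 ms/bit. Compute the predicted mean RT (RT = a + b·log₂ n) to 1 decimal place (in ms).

801.1 ms

log₂(8) = 3 bits, so RT = 370.3 + 143.6 × 3 ≈ 801.100 ms.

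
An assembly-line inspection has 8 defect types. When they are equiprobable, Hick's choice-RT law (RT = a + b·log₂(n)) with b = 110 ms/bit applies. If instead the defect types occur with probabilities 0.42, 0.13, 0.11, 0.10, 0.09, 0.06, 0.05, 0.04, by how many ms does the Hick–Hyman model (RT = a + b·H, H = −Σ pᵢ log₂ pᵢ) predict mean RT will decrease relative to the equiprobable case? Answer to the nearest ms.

Equiprobable entropy H₀ = log₂ 8 = 3.0000 bits.
Skewed entropy H = −Σ pᵢ log₂ pᵢ = 2.5488 bits.
ΔRT = b·(H₀ − H) = 110 × 0.4512 = 49.63 ms.

50 ms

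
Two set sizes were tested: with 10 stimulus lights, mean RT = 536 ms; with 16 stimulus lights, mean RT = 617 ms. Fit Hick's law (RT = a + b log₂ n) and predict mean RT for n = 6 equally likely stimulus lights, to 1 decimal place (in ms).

RT is linear in log₂ n, so two points fix the line:
  b = (617 − 536) / (log₂ 16 − log₂ 10) = 81 / (4 − 3.3219) = 119.456 ms/bit
  a = 536 − 119.456 × 3.3219 = 139.175 ms
Then RT(6) = 139.175 + 119.456 × log₂ 6 = 139.175 + 119.456 × 2.5850 ≈ 447.965 ms.

448.0 ms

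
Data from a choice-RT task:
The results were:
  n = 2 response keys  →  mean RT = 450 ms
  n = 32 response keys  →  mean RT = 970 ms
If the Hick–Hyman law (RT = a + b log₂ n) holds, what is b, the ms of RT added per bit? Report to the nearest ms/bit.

The slope on a log₂ axis is (970 − 450) / (5 − 1) = 130 ms/bit.

130 ms/bit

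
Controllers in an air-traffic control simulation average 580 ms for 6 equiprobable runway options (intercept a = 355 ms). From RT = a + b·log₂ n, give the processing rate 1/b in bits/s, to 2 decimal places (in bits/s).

b = (580 − 355)/log₂ 6 = 225/2.5850 = 87.042 ms per bit = 0.08704 s/bit; the reciprocal is 11.489 bits/s.

11.49 bits/s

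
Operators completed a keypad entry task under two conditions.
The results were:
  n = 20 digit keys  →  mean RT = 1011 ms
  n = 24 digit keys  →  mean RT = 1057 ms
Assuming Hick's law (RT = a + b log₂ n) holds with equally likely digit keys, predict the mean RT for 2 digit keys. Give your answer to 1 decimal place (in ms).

With log₂ n on the abscissa the relation is linear; from the two conditions:
  b = (1057 − 1011) / (log₂ 24 − log₂ 20) = 46 / (4.5850 − 4.3219) = 174.882 ms/bit
  a = 1011 − 174.882 × 4.3219 = 255.172 ms
Then RT(2) = 255.172 + 174.882 × log₂ 2 = 255.172 + 174.882 × 1 ≈ 430.054 ms.

430.1 ms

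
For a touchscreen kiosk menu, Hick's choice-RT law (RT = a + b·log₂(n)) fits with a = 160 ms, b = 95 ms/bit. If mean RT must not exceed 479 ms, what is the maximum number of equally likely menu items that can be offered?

Set 160 + 95·log₂ n ≤ 479 → log₂ n ≤ (479 − 160)/95 = 3.3579.
So n ≤ 2^3.3579 = 10.252; the largest integer n is 10.

10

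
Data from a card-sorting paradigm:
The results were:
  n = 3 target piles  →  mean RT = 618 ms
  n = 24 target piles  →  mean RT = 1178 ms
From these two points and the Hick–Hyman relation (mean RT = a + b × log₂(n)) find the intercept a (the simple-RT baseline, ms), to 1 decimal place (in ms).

322.1 ms

b = (RT₂ − RT₁)/(log₂ n₂ − log₂ n₁) = (1178 − 618)/(4.5850 − 1.5850) = 186.667 ms/bit.
Intercept: a = 618 − 186.667·log₂(3) = 322.140 ms.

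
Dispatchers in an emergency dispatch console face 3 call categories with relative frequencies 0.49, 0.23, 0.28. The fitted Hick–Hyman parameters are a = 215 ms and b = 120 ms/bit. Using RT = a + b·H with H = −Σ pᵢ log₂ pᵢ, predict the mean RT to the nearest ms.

396 ms

H = 0.49·log₂(1/0.49) + 0.23·log₂(1/0.23) + 0.28·log₂(1/0.28) = 1.5062 bits.
RT = 215 + 120 × 1.5062 = 395.74 ms.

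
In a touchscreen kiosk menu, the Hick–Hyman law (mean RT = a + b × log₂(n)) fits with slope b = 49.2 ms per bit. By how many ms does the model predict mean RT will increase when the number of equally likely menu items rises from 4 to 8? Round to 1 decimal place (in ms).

ΔRT = (a + b log₂ n₂) − (a + b log₂ n₁) = b·(log₂ n₂ − log₂ n₁).
log₂(8) − log₂(4) = log₂(8/4) = log₂(2) = 1.
ΔRT = 49.2 × 1.0000 = 49.200 ms.

49.2 ms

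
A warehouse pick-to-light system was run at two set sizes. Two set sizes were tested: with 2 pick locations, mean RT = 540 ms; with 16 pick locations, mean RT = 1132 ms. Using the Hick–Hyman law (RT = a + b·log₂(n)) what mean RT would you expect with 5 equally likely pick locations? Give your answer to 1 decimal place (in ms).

Solve the two-equation system in a and b:
  b = (1132 − 540) / (log₂ 16 − log₂ 2) = 592 / (4 − 1) = 197.333 ms/bit
  a = 540 − 197.333 × 1 = 342.667 ms
Then RT(5) = 342.667 + 197.333 × log₂ 5 = 342.667 + 197.333 × 2.3219 ≈ 800.860 ms.

800.9 ms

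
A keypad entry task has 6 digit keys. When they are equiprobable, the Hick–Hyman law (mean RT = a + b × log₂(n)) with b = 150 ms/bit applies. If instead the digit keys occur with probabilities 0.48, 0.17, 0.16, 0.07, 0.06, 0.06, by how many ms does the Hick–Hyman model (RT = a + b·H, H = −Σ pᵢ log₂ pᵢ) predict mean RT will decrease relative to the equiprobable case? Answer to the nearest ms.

70 ms

The RT saving is b·ΔH. Equiprobable H₀ = log₂(6) = 2.5850 bits; with the given probabilities H = 2.1215 bits.
b·(H₀ − H) = 150 × (2.5850 − 2.1215) = 69.52 ms.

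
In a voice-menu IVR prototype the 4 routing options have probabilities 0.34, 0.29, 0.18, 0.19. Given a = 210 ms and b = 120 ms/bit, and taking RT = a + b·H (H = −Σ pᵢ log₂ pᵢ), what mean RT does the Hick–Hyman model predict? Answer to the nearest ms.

444 ms

H = 0.34·log₂(1/0.34) + 0.29·log₂(1/0.29) + 0.18·log₂(1/0.18) + 0.19·log₂(1/0.19) = 1.9476 bits.
RT = 210 + 120 × 1.9476 = 443.71 ms.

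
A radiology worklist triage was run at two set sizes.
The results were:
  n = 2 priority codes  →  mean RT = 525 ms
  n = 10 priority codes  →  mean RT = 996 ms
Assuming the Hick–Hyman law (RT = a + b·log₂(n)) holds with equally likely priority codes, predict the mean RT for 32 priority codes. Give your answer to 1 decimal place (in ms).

RT is linear in log₂ n, so two points fix the line:
  b = (996 − 525) / (log₂ 10 − log₂ 2) = 471 / (3.3219 − 1) = 202.849 ms/bit
  a = 525 − 202.849 × 1 = 322.151 ms
Then RT(32) = 322.151 + 202.849 × log₂ 32 = 322.151 + 202.849 × 5 ≈ 1336.395 ms.

1336.4 ms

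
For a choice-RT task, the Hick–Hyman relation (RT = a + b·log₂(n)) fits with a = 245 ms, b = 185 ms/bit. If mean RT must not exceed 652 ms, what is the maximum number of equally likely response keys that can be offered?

4

185·log₂ n ≤ 652 − 245 = 407, giving log₂ n ≤ 2.2000 and n ≤ 4.595. The largest whole number is 4.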